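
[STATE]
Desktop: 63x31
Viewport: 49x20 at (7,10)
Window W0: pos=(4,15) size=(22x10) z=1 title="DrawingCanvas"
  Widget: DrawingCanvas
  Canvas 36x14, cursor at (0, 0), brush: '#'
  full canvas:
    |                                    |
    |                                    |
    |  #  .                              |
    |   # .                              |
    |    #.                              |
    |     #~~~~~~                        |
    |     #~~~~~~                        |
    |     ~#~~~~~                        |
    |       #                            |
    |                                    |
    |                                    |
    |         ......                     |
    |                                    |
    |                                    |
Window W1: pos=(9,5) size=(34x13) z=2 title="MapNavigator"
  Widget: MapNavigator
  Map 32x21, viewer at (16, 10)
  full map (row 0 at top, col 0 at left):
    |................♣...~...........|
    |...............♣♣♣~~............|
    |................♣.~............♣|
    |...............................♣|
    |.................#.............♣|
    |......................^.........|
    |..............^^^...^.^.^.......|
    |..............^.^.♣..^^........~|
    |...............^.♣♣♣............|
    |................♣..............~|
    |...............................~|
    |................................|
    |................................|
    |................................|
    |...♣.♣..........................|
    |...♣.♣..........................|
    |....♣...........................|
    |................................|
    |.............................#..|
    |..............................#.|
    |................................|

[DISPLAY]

  ┃...............^.♣♣♣............┃             
  ┃................♣..............~┃             
  ┃................@..............~┃             
  ┃................................┃             
  ┃................................┃             
━━┃................................┃             
ra┃...♣.♣..........................┃             
──┗━━━━━━━━━━━━━━━━━━━━━━━━━━━━━━━━┛             
                  ┃                              
                  ┃                              
#  .              ┃                              
 # .              ┃                              
  #.              ┃                              
   #~~~~~~        ┃                              
━━━━━━━━━━━━━━━━━━┛                              
                                                 
                                                 
                                                 
                                                 
                                                 


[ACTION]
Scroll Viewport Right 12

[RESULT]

...........^.♣♣♣............┃                    
............♣..............~┃                    
............@..............~┃                    
............................┃                    
............................┃                    
............................┃                    
.♣..........................┃                    
━━━━━━━━━━━━━━━━━━━━━━━━━━━━┛                    
           ┃                                     
           ┃                                     
           ┃                                     
           ┃                                     
           ┃                                     
~~~        ┃                                     
━━━━━━━━━━━┛                                     
                                                 
                                                 
                                                 
                                                 
                                                 


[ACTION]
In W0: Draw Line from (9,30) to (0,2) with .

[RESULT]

...........^.♣♣♣............┃                    
............♣..............~┃                    
............@..............~┃                    
............................┃                    
............................┃                    
............................┃                    
.♣..........................┃                    
━━━━━━━━━━━━━━━━━━━━━━━━━━━━┛                    
           ┃                                     
           ┃                                     
.          ┃                                     
 ...       ┃                                     
    ...    ┃                                     
~~~    ....┃                                     
━━━━━━━━━━━┛                                     
                                                 
                                                 
                                                 
                                                 
                                                 


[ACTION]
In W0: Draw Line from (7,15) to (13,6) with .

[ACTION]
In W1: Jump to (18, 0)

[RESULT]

                            ┃                    
                            ┃                    
..........♣.@.~...........  ┃                    
.........♣♣♣~~............  ┃                    
..........♣.~............♣  ┃                    
.........................♣  ┃                    
...........#.............♣  ┃                    
━━━━━━━━━━━━━━━━━━━━━━━━━━━━┛                    
           ┃                                     
           ┃                                     
.          ┃                                     
 ...       ┃                                     
    ...    ┃                                     
~~~    ....┃                                     
━━━━━━━━━━━┛                                     
                                                 
                                                 
                                                 
                                                 
                                                 


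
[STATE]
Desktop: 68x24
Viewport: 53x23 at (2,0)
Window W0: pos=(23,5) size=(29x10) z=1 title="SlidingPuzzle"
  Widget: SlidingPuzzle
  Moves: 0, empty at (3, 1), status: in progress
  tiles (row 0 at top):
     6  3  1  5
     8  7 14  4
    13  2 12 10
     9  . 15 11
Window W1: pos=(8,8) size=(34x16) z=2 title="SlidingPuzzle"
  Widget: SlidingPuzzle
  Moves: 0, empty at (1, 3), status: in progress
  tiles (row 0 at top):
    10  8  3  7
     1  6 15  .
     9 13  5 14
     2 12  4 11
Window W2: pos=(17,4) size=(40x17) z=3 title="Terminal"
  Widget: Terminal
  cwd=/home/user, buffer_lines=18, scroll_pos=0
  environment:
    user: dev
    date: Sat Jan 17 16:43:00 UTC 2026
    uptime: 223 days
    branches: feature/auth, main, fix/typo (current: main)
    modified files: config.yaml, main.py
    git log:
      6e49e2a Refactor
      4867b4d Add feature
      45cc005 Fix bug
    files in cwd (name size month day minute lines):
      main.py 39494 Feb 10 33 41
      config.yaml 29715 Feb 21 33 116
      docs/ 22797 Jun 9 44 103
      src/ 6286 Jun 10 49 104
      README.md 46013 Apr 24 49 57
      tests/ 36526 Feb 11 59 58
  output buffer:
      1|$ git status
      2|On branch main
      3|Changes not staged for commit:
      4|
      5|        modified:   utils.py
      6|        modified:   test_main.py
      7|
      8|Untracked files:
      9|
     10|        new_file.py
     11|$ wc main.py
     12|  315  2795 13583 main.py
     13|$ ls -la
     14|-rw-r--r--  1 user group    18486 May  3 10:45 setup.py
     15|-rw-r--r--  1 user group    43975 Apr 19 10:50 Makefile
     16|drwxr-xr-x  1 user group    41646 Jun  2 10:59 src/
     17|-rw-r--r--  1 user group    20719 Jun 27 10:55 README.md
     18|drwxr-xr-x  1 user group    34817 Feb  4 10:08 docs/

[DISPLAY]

                                                     
                                                     
                                                     
                                                     
               ┏━━━━━━━━━━━━━━━━━━━━━━━━━━━━━━━━━━━━━
               ┃ Terminal                            
               ┠─────────────────────────────────────
               ┃$ git status                         
      ┏━━━━━━━━┃On branch main                       
      ┃ Sliding┃Changes not staged for commit:       
      ┠────────┃                                     
      ┃┌────┬──┃        modified:   utils.py         
      ┃│ 10 │  ┃        modified:   test_main.py     
      ┃├────┼──┃                                     
      ┃│  1 │  ┃Untracked files:                     
      ┃├────┼──┃                                     
      ┃│  9 │ 1┃        new_file.py                  
      ┃├────┼──┃$ wc main.py                         
      ┃│  2 │ 1┃  315  2795 13583 main.py            
      ┃└────┴──┃$ ls -la                             
      ┃Moves: 0┗━━━━━━━━━━━━━━━━━━━━━━━━━━━━━━━━━━━━━
      ┃                                ┃             
      ┃                                ┃             


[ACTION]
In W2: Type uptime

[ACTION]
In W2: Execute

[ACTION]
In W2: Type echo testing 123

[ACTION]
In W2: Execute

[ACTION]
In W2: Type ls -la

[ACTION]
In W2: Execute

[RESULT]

                                                     
                                                     
                                                     
                                                     
               ┏━━━━━━━━━━━━━━━━━━━━━━━━━━━━━━━━━━━━━
               ┃ Terminal                            
               ┠─────────────────────────────────────
               ┃drwxr-xr-x  1 user group    34817 Feb
      ┏━━━━━━━━┃$ uptime                             
      ┃ Sliding┃ 10:00  up 223 days                  
      ┠────────┃$ echo testing 123                   
      ┃┌────┬──┃testing 123                          
      ┃│ 10 │  ┃$ ls -la                             
      ┃├────┼──┃-rw-r--r--  1 dev group    39494 Feb 
      ┃│  1 │  ┃-rw-r--r--  1 dev group    29715 Feb 
      ┃├────┼──┃drwxr-xr-x  1 dev group    22797 Jun 
      ┃│  9 │ 1┃drwxr-xr-x  1 dev group     6286 Jun 
      ┃├────┼──┃-rw-r--r--  1 dev group    46013 Apr 
      ┃│  2 │ 1┃drwxr-xr-x  1 dev group    36526 Feb 
      ┃└────┴──┃$ █                                  
      ┃Moves: 0┗━━━━━━━━━━━━━━━━━━━━━━━━━━━━━━━━━━━━━
      ┃                                ┃             
      ┃                                ┃             


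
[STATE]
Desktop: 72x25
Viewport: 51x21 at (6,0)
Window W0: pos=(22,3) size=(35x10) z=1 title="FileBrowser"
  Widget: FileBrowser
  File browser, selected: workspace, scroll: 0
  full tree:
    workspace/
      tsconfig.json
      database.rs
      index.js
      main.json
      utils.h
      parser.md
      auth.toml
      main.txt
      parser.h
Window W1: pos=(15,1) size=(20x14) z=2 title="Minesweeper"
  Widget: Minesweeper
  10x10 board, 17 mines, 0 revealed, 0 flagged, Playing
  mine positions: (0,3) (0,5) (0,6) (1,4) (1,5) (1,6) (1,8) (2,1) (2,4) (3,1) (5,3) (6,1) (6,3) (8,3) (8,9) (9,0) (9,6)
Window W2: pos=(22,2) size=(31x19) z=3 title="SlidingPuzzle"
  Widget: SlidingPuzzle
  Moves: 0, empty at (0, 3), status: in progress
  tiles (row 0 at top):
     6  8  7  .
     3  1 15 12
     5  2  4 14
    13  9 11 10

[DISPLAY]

                                                   
         ┏━━━━━━━━━━━━━━━━━━┓                      
         ┃ Mines┏━━━━━━━━━━━━━━━━━━━━━━━━━━━━━┓    
         ┠──────┃ SlidingPuzzle               ┃━━━┓
         ┃■■■■■■┠─────────────────────────────┨   ┃
         ┃■■■■■■┃┌────┬────┬────┬────┐        ┃───┨
         ┃■■■■■■┃│  6 │  8 │  7 │    │        ┃   ┃
         ┃■■■■■■┃├────┼────┼────┼────┤        ┃   ┃
         ┃■■■■■■┃│  3 │  1 │ 15 │ 12 │        ┃   ┃
         ┃■■■■■■┃├────┼────┼────┼────┤        ┃   ┃
         ┃■■■■■■┃│  5 │  2 │  4 │ 14 │        ┃   ┃
         ┃■■■■■■┃├────┼────┼────┼────┤        ┃   ┃
         ┃■■■■■■┃│ 13 │  9 │ 11 │ 10 │        ┃━━━┛
         ┃■■■■■■┃└────┴────┴────┴────┘        ┃    
         ┗━━━━━━┃Moves: 0                     ┃    
                ┃                             ┃    
                ┃                             ┃    
                ┃                             ┃    
                ┃                             ┃    
                ┃                             ┃    
                ┗━━━━━━━━━━━━━━━━━━━━━━━━━━━━━┛    


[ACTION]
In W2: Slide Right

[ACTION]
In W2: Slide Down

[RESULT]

                                                   
         ┏━━━━━━━━━━━━━━━━━━┓                      
         ┃ Mines┏━━━━━━━━━━━━━━━━━━━━━━━━━━━━━┓    
         ┠──────┃ SlidingPuzzle               ┃━━━┓
         ┃■■■■■■┠─────────────────────────────┨   ┃
         ┃■■■■■■┃┌────┬────┬────┬────┐        ┃───┨
         ┃■■■■■■┃│  6 │  8 │    │  7 │        ┃   ┃
         ┃■■■■■■┃├────┼────┼────┼────┤        ┃   ┃
         ┃■■■■■■┃│  3 │  1 │ 15 │ 12 │        ┃   ┃
         ┃■■■■■■┃├────┼────┼────┼────┤        ┃   ┃
         ┃■■■■■■┃│  5 │  2 │  4 │ 14 │        ┃   ┃
         ┃■■■■■■┃├────┼────┼────┼────┤        ┃   ┃
         ┃■■■■■■┃│ 13 │  9 │ 11 │ 10 │        ┃━━━┛
         ┃■■■■■■┃└────┴────┴────┴────┘        ┃    
         ┗━━━━━━┃Moves: 1                     ┃    
                ┃                             ┃    
                ┃                             ┃    
                ┃                             ┃    
                ┃                             ┃    
                ┃                             ┃    
                ┗━━━━━━━━━━━━━━━━━━━━━━━━━━━━━┛    


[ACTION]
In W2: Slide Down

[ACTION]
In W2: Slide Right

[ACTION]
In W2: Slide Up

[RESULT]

                                                   
         ┏━━━━━━━━━━━━━━━━━━┓                      
         ┃ Mines┏━━━━━━━━━━━━━━━━━━━━━━━━━━━━━┓    
         ┠──────┃ SlidingPuzzle               ┃━━━┓
         ┃■■■■■■┠─────────────────────────────┨   ┃
         ┃■■■■■■┃┌────┬────┬────┬────┐        ┃───┨
         ┃■■■■■■┃│  6 │  1 │  8 │  7 │        ┃   ┃
         ┃■■■■■■┃├────┼────┼────┼────┤        ┃   ┃
         ┃■■■■■■┃│  3 │    │ 15 │ 12 │        ┃   ┃
         ┃■■■■■■┃├────┼────┼────┼────┤        ┃   ┃
         ┃■■■■■■┃│  5 │  2 │  4 │ 14 │        ┃   ┃
         ┃■■■■■■┃├────┼────┼────┼────┤        ┃   ┃
         ┃■■■■■■┃│ 13 │  9 │ 11 │ 10 │        ┃━━━┛
         ┃■■■■■■┃└────┴────┴────┴────┘        ┃    
         ┗━━━━━━┃Moves: 3                     ┃    
                ┃                             ┃    
                ┃                             ┃    
                ┃                             ┃    
                ┃                             ┃    
                ┃                             ┃    
                ┗━━━━━━━━━━━━━━━━━━━━━━━━━━━━━┛    


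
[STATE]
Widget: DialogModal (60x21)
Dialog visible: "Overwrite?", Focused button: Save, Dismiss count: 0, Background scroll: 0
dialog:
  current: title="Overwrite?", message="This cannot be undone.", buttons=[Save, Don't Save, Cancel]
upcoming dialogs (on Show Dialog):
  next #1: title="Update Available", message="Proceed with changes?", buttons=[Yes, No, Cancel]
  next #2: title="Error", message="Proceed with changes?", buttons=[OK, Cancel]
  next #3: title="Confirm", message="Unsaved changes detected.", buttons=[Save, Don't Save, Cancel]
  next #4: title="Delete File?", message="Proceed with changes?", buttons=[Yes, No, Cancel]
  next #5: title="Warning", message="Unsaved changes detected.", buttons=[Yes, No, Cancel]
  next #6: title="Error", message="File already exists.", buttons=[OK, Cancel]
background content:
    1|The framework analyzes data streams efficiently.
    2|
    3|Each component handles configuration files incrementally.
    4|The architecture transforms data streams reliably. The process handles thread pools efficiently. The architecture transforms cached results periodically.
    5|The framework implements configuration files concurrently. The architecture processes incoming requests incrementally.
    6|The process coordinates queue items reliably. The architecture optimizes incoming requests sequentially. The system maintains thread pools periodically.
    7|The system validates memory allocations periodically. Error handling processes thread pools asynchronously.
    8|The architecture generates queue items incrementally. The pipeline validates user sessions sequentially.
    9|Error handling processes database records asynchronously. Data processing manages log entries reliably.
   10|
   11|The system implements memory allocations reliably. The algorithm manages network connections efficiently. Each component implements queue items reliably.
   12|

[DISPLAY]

The framework analyzes data streams efficiently.            
                                                            
Each component handles configuration files incrementally.   
The architecture transforms data streams reliably. The proce
The framework implements configuration files concurrently. T
The process coordinates queue items reliably. The architectu
The system validates memory allocations periodically. Error 
The architecture generates queue items incrementally. The pi
Error handling┌──────────────────────────────┐chronously. Da
              │          Overwrite?          │              
The system imp│    This cannot be undone.    │bly. The algor
              │ [Save]  Don't Save   Cancel  │              
              └──────────────────────────────┘              
                                                            
                                                            
                                                            
                                                            
                                                            
                                                            
                                                            
                                                            


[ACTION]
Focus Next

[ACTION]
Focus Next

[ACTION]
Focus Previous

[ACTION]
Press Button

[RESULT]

The framework analyzes data streams efficiently.            
                                                            
Each component handles configuration files incrementally.   
The architecture transforms data streams reliably. The proce
The framework implements configuration files concurrently. T
The process coordinates queue items reliably. The architectu
The system validates memory allocations periodically. Error 
The architecture generates queue items incrementally. The pi
Error handling processes database records asynchronously. Da
                                                            
The system implements memory allocations reliably. The algor
                                                            
                                                            
                                                            
                                                            
                                                            
                                                            
                                                            
                                                            
                                                            
                                                            


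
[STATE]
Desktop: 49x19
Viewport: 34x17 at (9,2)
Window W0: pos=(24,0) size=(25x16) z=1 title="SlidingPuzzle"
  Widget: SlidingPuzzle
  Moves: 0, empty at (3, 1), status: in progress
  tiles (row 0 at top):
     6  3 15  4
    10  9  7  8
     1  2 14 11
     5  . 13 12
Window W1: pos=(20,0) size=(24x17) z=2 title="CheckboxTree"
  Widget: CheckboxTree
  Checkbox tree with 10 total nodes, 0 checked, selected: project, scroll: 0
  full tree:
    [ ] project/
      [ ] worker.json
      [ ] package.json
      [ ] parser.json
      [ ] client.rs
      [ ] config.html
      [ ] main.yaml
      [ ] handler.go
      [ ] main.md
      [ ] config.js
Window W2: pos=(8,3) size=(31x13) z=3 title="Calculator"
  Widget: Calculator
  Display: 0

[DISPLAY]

           ┠──────────────────────
━━━━━━━━━━━━━━━━━━━━━━━━━━━━━┓    
 Calculator                  ┃    
─────────────────────────────┨n   
                            0┃    
┌───┬───┬───┬───┐            ┃    
│ 7 │ 8 │ 9 │ ÷ │            ┃    
├───┼───┼───┼───┤            ┃    
│ 4 │ 5 │ 6 │ × │            ┃    
├───┼───┼───┼───┤            ┃    
│ 1 │ 2 │ 3 │ - │            ┃    
├───┼───┼───┼───┤            ┃    
│ 0 │ . │ = │ + │            ┃    
━━━━━━━━━━━━━━━━━━━━━━━━━━━━━┛    
           ┗━━━━━━━━━━━━━━━━━━━━━━
                                  
                                  


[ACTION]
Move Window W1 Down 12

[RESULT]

           ┏━━━━━━━━━━━━━━━━━━━━━━
━━━━━━━━━━━━━━━━━━━━━━━━━━━━━┓    
 Calculator                  ┃────
─────────────────────────────┨    
                            0┃    
┌───┬───┬───┬───┐            ┃n   
│ 7 │ 8 │ 9 │ ÷ │            ┃    
├───┼───┼───┼───┤            ┃    
│ 4 │ 5 │ 6 │ × │            ┃    
├───┼───┼───┼───┤            ┃    
│ 1 │ 2 │ 3 │ - │            ┃    
├───┼───┼───┼───┤            ┃    
│ 0 │ . │ = │ + │            ┃    
━━━━━━━━━━━━━━━━━━━━━━━━━━━━━┛    
           ┃                      
           ┃                      
           ┗━━━━━━━━━━━━━━━━━━━━━━


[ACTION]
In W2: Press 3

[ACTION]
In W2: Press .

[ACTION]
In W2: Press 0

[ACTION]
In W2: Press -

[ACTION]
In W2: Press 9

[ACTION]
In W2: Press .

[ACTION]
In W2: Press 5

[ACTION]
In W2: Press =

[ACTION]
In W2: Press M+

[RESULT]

           ┏━━━━━━━━━━━━━━━━━━━━━━
━━━━━━━━━━━━━━━━━━━━━━━━━━━━━┓    
 Calculator                  ┃────
─────────────────────────────┨    
                         -6.5┃    
┌───┬───┬───┬───┐            ┃n   
│ 7 │ 8 │ 9 │ ÷ │            ┃    
├───┼───┼───┼───┤            ┃    
│ 4 │ 5 │ 6 │ × │            ┃    
├───┼───┼───┼───┤            ┃    
│ 1 │ 2 │ 3 │ - │            ┃    
├───┼───┼───┼───┤            ┃    
│ 0 │ . │ = │ + │            ┃    
━━━━━━━━━━━━━━━━━━━━━━━━━━━━━┛    
           ┃                      
           ┃                      
           ┗━━━━━━━━━━━━━━━━━━━━━━


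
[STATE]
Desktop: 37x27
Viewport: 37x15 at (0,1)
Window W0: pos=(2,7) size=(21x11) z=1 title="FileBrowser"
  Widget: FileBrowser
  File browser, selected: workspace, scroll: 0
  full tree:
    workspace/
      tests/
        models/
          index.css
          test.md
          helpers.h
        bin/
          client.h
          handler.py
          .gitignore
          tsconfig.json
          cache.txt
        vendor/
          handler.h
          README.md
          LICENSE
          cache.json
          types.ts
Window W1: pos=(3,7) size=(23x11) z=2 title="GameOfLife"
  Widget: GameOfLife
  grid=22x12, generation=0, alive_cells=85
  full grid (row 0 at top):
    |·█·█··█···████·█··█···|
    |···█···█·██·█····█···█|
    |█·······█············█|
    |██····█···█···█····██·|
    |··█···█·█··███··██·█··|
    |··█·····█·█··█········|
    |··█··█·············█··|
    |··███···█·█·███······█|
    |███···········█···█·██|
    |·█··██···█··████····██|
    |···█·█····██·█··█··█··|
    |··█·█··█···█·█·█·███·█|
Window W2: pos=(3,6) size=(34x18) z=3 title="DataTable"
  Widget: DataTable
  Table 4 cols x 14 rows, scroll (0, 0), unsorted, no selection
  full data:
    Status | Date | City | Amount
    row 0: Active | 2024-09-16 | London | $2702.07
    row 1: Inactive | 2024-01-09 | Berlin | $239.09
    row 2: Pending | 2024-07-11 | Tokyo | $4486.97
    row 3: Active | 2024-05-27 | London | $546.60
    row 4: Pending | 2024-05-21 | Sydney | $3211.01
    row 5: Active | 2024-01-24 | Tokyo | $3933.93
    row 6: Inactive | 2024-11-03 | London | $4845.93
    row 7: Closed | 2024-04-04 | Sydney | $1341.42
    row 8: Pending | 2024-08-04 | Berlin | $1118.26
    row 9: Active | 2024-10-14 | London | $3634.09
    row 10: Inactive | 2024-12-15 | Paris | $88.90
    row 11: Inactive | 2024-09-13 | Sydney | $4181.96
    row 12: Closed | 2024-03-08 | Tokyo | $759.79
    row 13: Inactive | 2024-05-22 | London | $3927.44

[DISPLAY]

                                     
                                     
                                     
                                     
                                     
   ┏━━━━━━━━━━━━━━━━━━━━━━━━━━━━━━━━┓
  ┏┃ DataTable                      ┃
  ┃┠────────────────────────────────┨
  ┠┃Status  │Date      │City  │Amoun┃
  ┃┃────────┼──────────┼──────┼─────┃
  ┃┃Active  │2024-09-16│London│$2702┃
  ┃┃Inactive│2024-01-09│Berlin│$239.┃
  ┃┃Pending │2024-07-11│Tokyo │$4486┃
  ┃┃Active  │2024-05-27│London│$546.┃
  ┃┃Pending │2024-05-21│Sydney│$3211┃


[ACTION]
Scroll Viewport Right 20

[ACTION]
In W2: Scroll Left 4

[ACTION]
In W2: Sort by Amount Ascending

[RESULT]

                                     
                                     
                                     
                                     
                                     
   ┏━━━━━━━━━━━━━━━━━━━━━━━━━━━━━━━━┓
  ┏┃ DataTable                      ┃
  ┃┠────────────────────────────────┨
  ┠┃Status  │Date      │City  │Amoun┃
  ┃┃────────┼──────────┼──────┼─────┃
  ┃┃Inactive│2024-12-15│Paris │$88.9┃
  ┃┃Inactive│2024-01-09│Berlin│$239.┃
  ┃┃Active  │2024-05-27│London│$546.┃
  ┃┃Closed  │2024-03-08│Tokyo │$759.┃
  ┃┃Pending │2024-08-04│Berlin│$1118┃


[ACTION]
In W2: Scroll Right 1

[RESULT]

                                     
                                     
                                     
                                     
                                     
   ┏━━━━━━━━━━━━━━━━━━━━━━━━━━━━━━━━┓
  ┏┃ DataTable                      ┃
  ┃┠────────────────────────────────┨
  ┠┃tatus  │Date      │City  │Amount┃
  ┃┃───────┼──────────┼──────┼──────┃
  ┃┃nactive│2024-12-15│Paris │$88.90┃
  ┃┃nactive│2024-01-09│Berlin│$239.0┃
  ┃┃ctive  │2024-05-27│London│$546.6┃
  ┃┃losed  │2024-03-08│Tokyo │$759.7┃
  ┃┃ending │2024-08-04│Berlin│$1118.┃


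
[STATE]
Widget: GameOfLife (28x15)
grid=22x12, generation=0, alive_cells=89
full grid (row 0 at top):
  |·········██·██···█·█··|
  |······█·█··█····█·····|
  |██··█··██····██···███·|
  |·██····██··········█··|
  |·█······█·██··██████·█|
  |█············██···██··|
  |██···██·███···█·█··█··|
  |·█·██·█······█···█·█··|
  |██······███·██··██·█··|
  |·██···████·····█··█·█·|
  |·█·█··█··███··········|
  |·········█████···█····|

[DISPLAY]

Gen: 0                      
·········██·██···█·█··      
······█·█··█····█·····      
██··█··██····██···███·      
·██····██··········█··      
·█······█·██··██████·█      
█············██···██··      
██···██·███···█·█··█··      
·█·██·█······█···█·█··      
██······███·██··██·█··      
·██···████·····█··█·█·      
·█·█··█··███··········      
·········█████···█····      
                            
                            


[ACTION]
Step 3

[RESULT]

Gen: 3                      
······················      
·██·····█·██·····██·█·      
·██······██·········█·      
···█·····█····██····█·      
··███·█··██··█·█···█··      
█··█·····██·██·█·███··      
██·██····█······██·██·      
█·█·██····██········█·      
·····███··█·█···█···█·      
·····███········████··      
················████··      
······················      
                            
                            


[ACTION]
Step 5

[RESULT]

Gen: 8                      
███···················      
█·█···················      
█·█··█·····██···█·····      
·····███··█·····█·█·█·      
··██··██···█······█·█·      
···█████·····█··█··█··      
·····█················      
·······██·███·█·█·····      
·······█····██·█······      
······█····█·······██·      
·······█··█········██·      
········█·············      
                            
                            


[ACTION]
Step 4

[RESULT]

Gen: 12                     
··█·█·················      
·█····················      
··█·██················      
··█···················      
··███·················      
·····█···████·········      
···██··███··██·█······      
················█·····      
·········█······█·····      
·········██····█···██·      
··············█····██·      
······················      
                            
                            


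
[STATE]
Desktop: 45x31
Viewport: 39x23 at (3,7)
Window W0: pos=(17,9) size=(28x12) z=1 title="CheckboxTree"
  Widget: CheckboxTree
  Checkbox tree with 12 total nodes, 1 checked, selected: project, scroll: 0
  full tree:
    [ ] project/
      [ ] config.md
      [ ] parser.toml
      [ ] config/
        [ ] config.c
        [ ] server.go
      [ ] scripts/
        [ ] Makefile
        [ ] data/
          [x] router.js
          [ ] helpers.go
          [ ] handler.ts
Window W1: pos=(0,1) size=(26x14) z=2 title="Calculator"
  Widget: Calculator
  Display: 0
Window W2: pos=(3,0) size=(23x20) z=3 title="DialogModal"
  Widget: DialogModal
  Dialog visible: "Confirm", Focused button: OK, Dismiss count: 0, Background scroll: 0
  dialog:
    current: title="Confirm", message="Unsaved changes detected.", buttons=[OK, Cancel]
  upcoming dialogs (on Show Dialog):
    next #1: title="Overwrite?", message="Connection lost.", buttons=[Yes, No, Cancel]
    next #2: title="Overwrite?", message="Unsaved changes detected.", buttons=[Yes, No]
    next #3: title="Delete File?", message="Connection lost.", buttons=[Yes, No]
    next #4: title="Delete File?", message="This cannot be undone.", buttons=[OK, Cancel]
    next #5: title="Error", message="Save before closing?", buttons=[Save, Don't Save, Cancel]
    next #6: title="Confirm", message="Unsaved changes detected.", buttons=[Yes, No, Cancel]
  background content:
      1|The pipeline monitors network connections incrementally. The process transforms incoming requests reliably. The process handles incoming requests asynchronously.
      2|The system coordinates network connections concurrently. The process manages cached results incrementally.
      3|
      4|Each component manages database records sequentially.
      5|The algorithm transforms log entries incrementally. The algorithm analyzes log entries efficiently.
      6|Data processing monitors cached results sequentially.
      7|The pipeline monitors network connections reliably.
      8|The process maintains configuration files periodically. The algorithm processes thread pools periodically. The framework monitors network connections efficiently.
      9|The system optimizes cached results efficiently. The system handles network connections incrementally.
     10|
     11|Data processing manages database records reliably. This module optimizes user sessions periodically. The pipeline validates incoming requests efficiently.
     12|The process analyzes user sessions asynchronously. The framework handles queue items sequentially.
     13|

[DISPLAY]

┃The algorithm transfo┃                
┃Da┌───────────────┐it┃                
┃Th│    Confirm    │rs┃━━━━━━━━━━━━━━━━
┃Th│Unsaved changes│ns┃xTree           
┃Th│ [OK]  Cancel  │s ┃────────────────
┃  └───────────────┘  ┃ject/           
┃Data processing manag┃onfig.md        
┃The process analyzes ┃arser.toml      
┃                     ┃onfig/          
┃                     ┃ config.c       
┃                     ┃ server.go      
┃                     ┃cripts/         
┗━━━━━━━━━━━━━━━━━━━━━┛ Makefile       
              ┗━━━━━━━━━━━━━━━━━━━━━━━━
                                       
                                       
                                       
                                       
                                       
                                       
                                       
                                       
                                       


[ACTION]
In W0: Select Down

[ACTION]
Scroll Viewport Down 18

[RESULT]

┃Da┌───────────────┐it┃                
┃Th│    Confirm    │rs┃━━━━━━━━━━━━━━━━
┃Th│Unsaved changes│ns┃xTree           
┃Th│ [OK]  Cancel  │s ┃────────────────
┃  └───────────────┘  ┃ject/           
┃Data processing manag┃onfig.md        
┃The process analyzes ┃arser.toml      
┃                     ┃onfig/          
┃                     ┃ config.c       
┃                     ┃ server.go      
┃                     ┃cripts/         
┗━━━━━━━━━━━━━━━━━━━━━┛ Makefile       
              ┗━━━━━━━━━━━━━━━━━━━━━━━━
                                       
                                       
                                       
                                       
                                       
                                       
                                       
                                       
                                       
                                       


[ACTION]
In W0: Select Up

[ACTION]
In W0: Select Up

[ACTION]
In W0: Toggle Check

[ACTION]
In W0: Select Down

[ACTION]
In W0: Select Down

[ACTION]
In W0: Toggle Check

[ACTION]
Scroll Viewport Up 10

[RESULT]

┏━━━━━━━━━━━━━━━━━━━━━┓                
┃ DialogModal         ┃                
┠─────────────────────┨                
┃The pipeline monitors┃                
┃The system coordinate┃                
┃                     ┃                
┃Each component manage┃                
┃The algorithm transfo┃                
┃Da┌───────────────┐it┃                
┃Th│    Confirm    │rs┃━━━━━━━━━━━━━━━━
┃Th│Unsaved changes│ns┃xTree           
┃Th│ [OK]  Cancel  │s ┃────────────────
┃  └───────────────┘  ┃ject/           
┃Data processing manag┃onfig.md        
┃The process analyzes ┃arser.toml      
┃                     ┃onfig/          
┃                     ┃ config.c       
┃                     ┃ server.go      
┃                     ┃cripts/         
┗━━━━━━━━━━━━━━━━━━━━━┛ Makefile       
              ┗━━━━━━━━━━━━━━━━━━━━━━━━
                                       
                                       
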